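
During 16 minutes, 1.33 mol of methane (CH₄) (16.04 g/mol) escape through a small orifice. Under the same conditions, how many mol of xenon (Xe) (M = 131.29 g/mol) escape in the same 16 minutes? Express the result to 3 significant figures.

0.465 mol

By Graham's law, rate_Xe/rate_CH₄ = √(M_CH₄/M_Xe) = √(16.04/131.29) = √0.1222 = 0.3495.
So the amount for Xe is 1.33 × 0.3495 = 0.465 mol.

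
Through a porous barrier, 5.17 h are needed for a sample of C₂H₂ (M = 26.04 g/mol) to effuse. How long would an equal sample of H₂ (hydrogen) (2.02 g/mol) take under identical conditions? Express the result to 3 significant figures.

1.44 h

Using Graham's law: t_H₂/t_C₂H₂ = √(M_H₂/M_C₂H₂) = √(2.02/26.04) = √0.07757 = 0.2785.
So the time for H₂ is 5.17 × 0.2785 = 1.44 h.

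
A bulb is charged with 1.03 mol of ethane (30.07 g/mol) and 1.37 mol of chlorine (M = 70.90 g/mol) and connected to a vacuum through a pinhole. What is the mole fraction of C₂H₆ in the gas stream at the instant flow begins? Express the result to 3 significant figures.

Each component's effusion rate ∝ (its partial pressure)·(1/√M) ∝ n_i/√M_i.
So x_C₂H₆ in the escaping gas = (n_C₂H₆/√M_C₂H₆) / Σ(n_i/√M_i)
= (1.03/√30.07) / (1.03/√30.07 + 1.37/√70.90) = 0.1878/(0.1878 + 0.1627) = 0.536.

0.536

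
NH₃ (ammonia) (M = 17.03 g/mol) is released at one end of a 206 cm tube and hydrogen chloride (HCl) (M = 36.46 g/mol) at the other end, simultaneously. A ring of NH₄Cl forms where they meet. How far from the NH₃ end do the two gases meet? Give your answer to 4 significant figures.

Graham's law gives d_NH₃/d_HCl = rate_NH₃/rate_HCl = √(M_HCl/M_NH₃) = √(36.46/17.03) = 1.463.
With d_NH₃ + d_HCl = 206 cm, d_HCl = 206/(1 + 1.463) = 83.63 cm.
d_NH₃ = 206 − 83.63 = 122.4 cm.

122.4 cm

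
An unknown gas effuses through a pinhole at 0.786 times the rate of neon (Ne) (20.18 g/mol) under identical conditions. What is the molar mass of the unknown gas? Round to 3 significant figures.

32.7 g/mol

From Graham's law, rate_X/rate_Ne = √(M_Ne/M_X).
0.786 = √(20.18/M_X)
M_X = 20.18 / 0.786² = 20.18 / 0.6178 = 32.7 g/mol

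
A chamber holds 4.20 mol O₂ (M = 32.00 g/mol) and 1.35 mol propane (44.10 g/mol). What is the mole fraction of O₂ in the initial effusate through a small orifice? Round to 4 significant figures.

Rate_i ∝ x_i/√M_i (Graham's law weighted by mole fraction), so the effusate composition follows n_i/√M_i.
Mole fraction of O₂ in the effusate = (n_O₂/√M_O₂) / (n_O₂/√M_O₂ + n_C₃H₈/√M_C₃H₈)
= (4.20/√32.00) / (4.20/√32.00 + 1.35/√44.10) = 0.7425/(0.7425 + 0.2033) = 0.7850.

0.7850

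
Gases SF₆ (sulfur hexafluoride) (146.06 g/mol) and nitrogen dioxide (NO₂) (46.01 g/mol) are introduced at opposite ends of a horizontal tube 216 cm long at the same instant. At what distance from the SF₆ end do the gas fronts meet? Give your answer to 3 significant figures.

77.6 cm

Distances travelled in equal time are proportional to diffusion rates, so d_SF₆/d_NO₂ = √(M_NO₂/M_SF₆) = √(46.01/146.06) = 0.5613.
With d_SF₆ + d_NO₂ = 216 cm, d_NO₂ = 216/(1 + 0.5613) = 138.4 cm.
d_SF₆ = 216 − 138.4 = 77.6 cm.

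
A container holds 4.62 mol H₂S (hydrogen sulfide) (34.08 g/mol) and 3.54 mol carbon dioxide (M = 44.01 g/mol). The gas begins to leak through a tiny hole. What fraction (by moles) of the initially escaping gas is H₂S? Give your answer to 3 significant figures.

0.597

Each component's effusion rate ∝ (its partial pressure)·(1/√M) ∝ n_i/√M_i.
Mole fraction of H₂S in the effusate = (n_H₂S/√M_H₂S) / (n_H₂S/√M_H₂S + n_CO₂/√M_CO₂)
= (4.62/√34.08) / (4.62/√34.08 + 3.54/√44.01) = 0.7914/(0.7914 + 0.5336) = 0.597.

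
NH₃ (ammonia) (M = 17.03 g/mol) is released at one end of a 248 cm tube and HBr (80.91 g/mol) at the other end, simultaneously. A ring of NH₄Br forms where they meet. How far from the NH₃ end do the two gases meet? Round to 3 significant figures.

170 cm

The fronts meet when d_NH₃ + d_HBr = L with d_NH₃/d_HBr = √(M_HBr/M_NH₃) (Graham's law). Here √(M_HBr/M_NH₃) = √(80.91/17.03) = 2.180.
With d_NH₃ + d_HBr = 248 cm, d_HBr = 248/(1 + 2.180) = 78.00 cm.
d_NH₃ = 248 − 78.00 = 170 cm.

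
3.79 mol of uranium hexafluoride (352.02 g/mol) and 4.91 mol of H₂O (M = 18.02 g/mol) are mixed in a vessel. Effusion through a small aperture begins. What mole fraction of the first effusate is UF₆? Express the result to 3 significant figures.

0.149

Effusion rate of each component ∝ n_i/√M_i (partial pressure × 1/√M).
Mole fraction of UF₆ in the effusate = (n_UF₆/√M_UF₆) / (n_UF₆/√M_UF₆ + n_H₂O/√M_H₂O)
= (3.79/√352.02) / (3.79/√352.02 + 4.91/√18.02) = 0.2020/(0.2020 + 1.157) = 0.149.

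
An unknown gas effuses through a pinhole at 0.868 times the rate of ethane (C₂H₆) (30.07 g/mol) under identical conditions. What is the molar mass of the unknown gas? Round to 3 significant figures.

Using Graham's law: rate_X/rate_C₂H₆ = √(M_C₂H₆/M_X).
0.868 = √(30.07/M_X)
M_X = 30.07 / 0.868² = 30.07 / 0.7534 = 39.9 g/mol

39.9 g/mol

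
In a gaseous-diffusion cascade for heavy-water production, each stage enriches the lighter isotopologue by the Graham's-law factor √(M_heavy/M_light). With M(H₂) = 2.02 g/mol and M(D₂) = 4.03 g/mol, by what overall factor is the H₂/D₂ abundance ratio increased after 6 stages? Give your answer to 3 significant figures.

Overall factor = α^6 with α = √(4.03/2.02), i.e. (4.03/2.02)^(6/2).
= 1.99505^3 = 7.94.

7.94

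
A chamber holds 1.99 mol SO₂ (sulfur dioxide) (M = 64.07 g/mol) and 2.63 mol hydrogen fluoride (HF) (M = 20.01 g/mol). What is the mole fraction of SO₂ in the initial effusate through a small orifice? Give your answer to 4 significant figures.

0.2972

The effusion rate of species i is ∝ p_i/√M_i ∝ n_i/√M_i.
x_SO₂(eff) = (n_SO₂/√M_SO₂) / (n_SO₂/√M_SO₂ + n_HF/√M_HF)
= (1.99/√64.07) / (1.99/√64.07 + 2.63/√20.01) = 0.2486/(0.2486 + 0.5879) = 0.2972.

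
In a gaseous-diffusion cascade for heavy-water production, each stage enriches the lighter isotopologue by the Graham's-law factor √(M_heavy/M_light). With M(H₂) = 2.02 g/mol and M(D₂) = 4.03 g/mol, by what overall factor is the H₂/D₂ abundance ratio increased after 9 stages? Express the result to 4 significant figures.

22.38

Overall factor = α^9 with α = √(4.03/2.02), i.e. (4.03/2.02)^(9/2).
= 1.99505^(9/2) = 22.38.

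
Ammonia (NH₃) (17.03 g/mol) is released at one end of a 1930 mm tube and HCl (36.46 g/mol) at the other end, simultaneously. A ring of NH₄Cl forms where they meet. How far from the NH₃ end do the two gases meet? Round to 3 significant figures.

1150 mm

Distances travelled in equal time are proportional to diffusion rates, so d_NH₃/d_HCl = √(M_HCl/M_NH₃) = √(36.46/17.03) = 1.463.
With d_NH₃ + d_HCl = 1930 mm, d_HCl = 1930/(1 + 1.463) = 783.5 mm.
d_NH₃ = 1930 − 783.5 = 1150 mm.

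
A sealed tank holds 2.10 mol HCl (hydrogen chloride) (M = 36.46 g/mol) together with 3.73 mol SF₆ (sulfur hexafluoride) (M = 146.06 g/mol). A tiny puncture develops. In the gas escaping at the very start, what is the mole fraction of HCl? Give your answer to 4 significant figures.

0.5298

Effusion rate of each component ∝ n_i/√M_i (partial pressure × 1/√M).
Mole fraction of HCl in the effusate = (n_HCl/√M_HCl) / (n_HCl/√M_HCl + n_SF₆/√M_SF₆)
= (2.10/√36.46) / (2.10/√36.46 + 3.73/√146.06) = 0.3478/(0.3478 + 0.3086) = 0.5298.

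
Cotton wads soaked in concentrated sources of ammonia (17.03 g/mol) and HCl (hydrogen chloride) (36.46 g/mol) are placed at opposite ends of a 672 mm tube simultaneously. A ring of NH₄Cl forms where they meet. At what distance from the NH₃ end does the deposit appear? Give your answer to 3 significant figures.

The fronts meet when d_NH₃ + d_HCl = L with d_NH₃/d_HCl = √(M_HCl/M_NH₃) (Graham's law). Here √(M_HCl/M_NH₃) = √(36.46/17.03) = 1.463.
With d_NH₃ + d_HCl = 672 mm, d_HCl = 672/(1 + 1.463) = 272.8 mm.
d_NH₃ = 672 − 272.8 = 399 mm.

399 mm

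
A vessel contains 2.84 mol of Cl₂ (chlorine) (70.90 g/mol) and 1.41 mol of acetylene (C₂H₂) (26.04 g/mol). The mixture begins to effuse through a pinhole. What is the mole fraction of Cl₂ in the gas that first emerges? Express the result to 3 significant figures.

0.550

Effusion rate of each component ∝ n_i/√M_i (partial pressure × 1/√M).
So x_Cl₂ in the escaping gas = (n_Cl₂/√M_Cl₂) / Σ(n_i/√M_i)
= (2.84/√70.90) / (2.84/√70.90 + 1.41/√26.04) = 0.3373/(0.3373 + 0.2763) = 0.550.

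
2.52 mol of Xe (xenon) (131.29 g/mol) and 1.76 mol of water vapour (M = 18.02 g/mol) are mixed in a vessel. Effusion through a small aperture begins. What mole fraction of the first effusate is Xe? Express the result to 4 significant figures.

Each component's effusion rate ∝ (its partial pressure)·(1/√M) ∝ n_i/√M_i.
So x_Xe in the escaping gas = (n_Xe/√M_Xe) / Σ(n_i/√M_i)
= (2.52/√131.29) / (2.52/√131.29 + 1.76/√18.02) = 0.2199/(0.2199 + 0.4146) = 0.3466.

0.3466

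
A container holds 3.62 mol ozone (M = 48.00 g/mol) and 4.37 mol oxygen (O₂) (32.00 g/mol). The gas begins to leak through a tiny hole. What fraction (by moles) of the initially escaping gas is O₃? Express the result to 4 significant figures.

The effusion rate of species i is ∝ p_i/√M_i ∝ n_i/√M_i.
So x_O₃ in the escaping gas = (n_O₃/√M_O₃) / Σ(n_i/√M_i)
= (3.62/√48.00) / (3.62/√48.00 + 4.37/√32.00) = 0.5225/(0.5225 + 0.7725) = 0.4035.

0.4035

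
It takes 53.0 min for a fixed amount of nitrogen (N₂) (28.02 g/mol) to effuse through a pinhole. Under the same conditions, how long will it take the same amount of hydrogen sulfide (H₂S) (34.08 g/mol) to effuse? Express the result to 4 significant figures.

Graham's law gives t_H₂S/t_N₂ = √(M_H₂S/M_N₂) = √(34.08/28.02) = √1.216 = 1.103.
So the time for H₂S is 53.0 × 1.103 = 58.45 min.

58.45 min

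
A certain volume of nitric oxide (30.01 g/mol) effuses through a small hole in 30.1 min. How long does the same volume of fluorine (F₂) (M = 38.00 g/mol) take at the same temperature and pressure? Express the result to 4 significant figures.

33.87 min

Since effusion rate ∝ 1/√M, t_F₂/t_NO = √(M_F₂/M_NO) = √(38.00/30.01) = √1.266 = 1.125.
So the time for F₂ is 30.1 × 1.125 = 33.87 min.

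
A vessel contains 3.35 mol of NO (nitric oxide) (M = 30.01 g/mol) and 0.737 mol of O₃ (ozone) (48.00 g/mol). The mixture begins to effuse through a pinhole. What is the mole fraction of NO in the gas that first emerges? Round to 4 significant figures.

Effusion rate of each component ∝ n_i/√M_i (partial pressure × 1/√M).
Mole fraction of NO in the effusate = (n_NO/√M_NO) / (n_NO/√M_NO + n_O₃/√M_O₃)
= (3.35/√30.01) / (3.35/√30.01 + 0.737/√48.00) = 0.6115/(0.6115 + 0.1064) = 0.8518.

0.8518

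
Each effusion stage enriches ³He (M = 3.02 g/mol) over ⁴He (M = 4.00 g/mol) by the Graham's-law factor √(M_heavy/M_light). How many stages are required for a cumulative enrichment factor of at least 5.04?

12

Single-stage factor α = √(4.00/3.02), so ln α = ½ ln(1.32450) = 0.1405.
Need α^N ≥ 5.04 ⇒ N ≥ ln(5.04) / ln α = 1.617 / 0.1405 = 11.51.
So at least 12 stages are needed.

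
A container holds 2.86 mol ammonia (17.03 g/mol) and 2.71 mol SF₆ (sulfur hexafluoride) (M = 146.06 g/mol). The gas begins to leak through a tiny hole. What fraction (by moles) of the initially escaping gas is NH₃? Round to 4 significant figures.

0.7555

Each component's effusion rate ∝ (its partial pressure)·(1/√M) ∝ n_i/√M_i.
Mole fraction of NH₃ in the effusate = (n_NH₃/√M_NH₃) / (n_NH₃/√M_NH₃ + n_SF₆/√M_SF₆)
= (2.86/√17.03) / (2.86/√17.03 + 2.71/√146.06) = 0.6930/(0.6930 + 0.2242) = 0.7555.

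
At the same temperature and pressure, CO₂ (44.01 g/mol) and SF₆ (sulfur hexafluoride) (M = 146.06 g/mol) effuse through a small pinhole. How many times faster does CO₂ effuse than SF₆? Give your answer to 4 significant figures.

1.822

From Graham's law, rate_CO₂/rate_SF₆ = √(M_SF₆/M_CO₂) = √(146.06/44.01) = √3.319 = 1.822.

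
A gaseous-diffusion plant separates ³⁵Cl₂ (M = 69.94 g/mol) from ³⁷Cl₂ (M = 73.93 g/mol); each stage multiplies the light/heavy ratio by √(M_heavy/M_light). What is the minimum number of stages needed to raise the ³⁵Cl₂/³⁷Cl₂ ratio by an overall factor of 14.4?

97

With α = √(73.93/69.94) per stage, ln α = ½ ln(1.05705) = 0.02774.
Need α^N ≥ 14.4 ⇒ N ≥ ln(14.4) / ln α = 2.667 / 0.02774 = 96.15.
Minimum whole number of stages: N = 97.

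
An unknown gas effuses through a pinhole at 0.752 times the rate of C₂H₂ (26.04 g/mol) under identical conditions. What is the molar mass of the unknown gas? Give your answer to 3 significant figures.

46.0 g/mol

Graham's law gives rate_X/rate_C₂H₂ = √(M_C₂H₂/M_X).
0.752 = √(26.04/M_X)
M_X = 26.04 / 0.752² = 26.04 / 0.5655 = 46.0 g/mol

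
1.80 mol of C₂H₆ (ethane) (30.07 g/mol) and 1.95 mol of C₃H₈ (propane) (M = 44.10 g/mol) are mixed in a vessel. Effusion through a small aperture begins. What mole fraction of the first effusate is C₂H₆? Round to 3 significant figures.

0.528

Each component's effusion rate ∝ (its partial pressure)·(1/√M) ∝ n_i/√M_i.
So x_C₂H₆ in the escaping gas = (n_C₂H₆/√M_C₂H₆) / Σ(n_i/√M_i)
= (1.80/√30.07) / (1.80/√30.07 + 1.95/√44.10) = 0.3283/(0.3283 + 0.2936) = 0.528.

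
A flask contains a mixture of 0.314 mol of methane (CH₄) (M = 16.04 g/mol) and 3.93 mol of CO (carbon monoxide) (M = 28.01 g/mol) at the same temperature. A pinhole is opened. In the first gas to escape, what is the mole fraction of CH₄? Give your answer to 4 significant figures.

0.09550

Rate_i ∝ x_i/√M_i (Graham's law weighted by mole fraction), so the effusate composition follows n_i/√M_i.
x_CH₄(eff) = (n_CH₄/√M_CH₄) / (n_CH₄/√M_CH₄ + n_CO/√M_CO)
= (0.314/√16.04) / (0.314/√16.04 + 3.93/√28.01) = 0.07840/(0.07840 + 0.7426) = 0.09550.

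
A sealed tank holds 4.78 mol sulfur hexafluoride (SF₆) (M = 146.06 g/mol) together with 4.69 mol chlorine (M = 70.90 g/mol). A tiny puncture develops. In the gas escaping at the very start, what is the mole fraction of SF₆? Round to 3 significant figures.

The effusion rate of species i is ∝ p_i/√M_i ∝ n_i/√M_i.
Mole fraction of SF₆ in the effusate = (n_SF₆/√M_SF₆) / (n_SF₆/√M_SF₆ + n_Cl₂/√M_Cl₂)
= (4.78/√146.06) / (4.78/√146.06 + 4.69/√70.90) = 0.3955/(0.3955 + 0.5570) = 0.415.

0.415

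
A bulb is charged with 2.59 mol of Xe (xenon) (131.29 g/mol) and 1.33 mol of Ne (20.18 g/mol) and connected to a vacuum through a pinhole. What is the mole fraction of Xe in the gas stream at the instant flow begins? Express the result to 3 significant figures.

0.433

Rate_i ∝ x_i/√M_i (Graham's law weighted by mole fraction), so the effusate composition follows n_i/√M_i.
x_Xe(eff) = (n_Xe/√M_Xe) / (n_Xe/√M_Xe + n_Ne/√M_Ne)
= (2.59/√131.29) / (2.59/√131.29 + 1.33/√20.18) = 0.2260/(0.2260 + 0.2961) = 0.433.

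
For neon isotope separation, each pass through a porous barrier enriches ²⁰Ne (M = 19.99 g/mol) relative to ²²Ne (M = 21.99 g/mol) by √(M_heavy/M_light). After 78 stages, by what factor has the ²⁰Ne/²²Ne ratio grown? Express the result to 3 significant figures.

Each stage multiplies the ratio by α = √(21.99/19.99), so after 78 stages the overall factor is α^78 = (21.99/19.99)^(78/2).
= 1.10005^39 = 41.2.

41.2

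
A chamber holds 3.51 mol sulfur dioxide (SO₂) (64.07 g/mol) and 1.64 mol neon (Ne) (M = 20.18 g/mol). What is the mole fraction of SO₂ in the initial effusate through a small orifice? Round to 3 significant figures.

Each component's effusion rate ∝ (its partial pressure)·(1/√M) ∝ n_i/√M_i.
x_SO₂(eff) = (n_SO₂/√M_SO₂) / (n_SO₂/√M_SO₂ + n_Ne/√M_Ne)
= (3.51/√64.07) / (3.51/√64.07 + 1.64/√20.18) = 0.4385/(0.4385 + 0.3651) = 0.546.

0.546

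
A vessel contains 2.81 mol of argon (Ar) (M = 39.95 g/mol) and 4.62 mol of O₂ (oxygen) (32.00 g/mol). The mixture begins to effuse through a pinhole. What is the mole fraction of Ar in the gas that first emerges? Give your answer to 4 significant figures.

Rate_i ∝ x_i/√M_i (Graham's law weighted by mole fraction), so the effusate composition follows n_i/√M_i.
So x_Ar in the escaping gas = (n_Ar/√M_Ar) / Σ(n_i/√M_i)
= (2.81/√39.95) / (2.81/√39.95 + 4.62/√32.00) = 0.4446/(0.4446 + 0.8167) = 0.3525.

0.3525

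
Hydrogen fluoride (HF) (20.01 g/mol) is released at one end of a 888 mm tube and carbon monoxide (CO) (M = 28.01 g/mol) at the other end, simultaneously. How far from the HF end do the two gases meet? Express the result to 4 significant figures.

481.2 mm

Distances travelled in equal time are proportional to diffusion rates, so d_HF/d_CO = √(M_CO/M_HF) = √(28.01/20.01) = 1.183.
With d_HF + d_CO = 888 mm, d_CO = 888/(1 + 1.183) = 406.8 mm.
d_HF = 888 − 406.8 = 481.2 mm.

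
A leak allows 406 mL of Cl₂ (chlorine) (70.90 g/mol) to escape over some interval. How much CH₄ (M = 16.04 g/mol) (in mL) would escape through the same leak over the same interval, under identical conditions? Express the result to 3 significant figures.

854 mL

From Graham's law, rate_CH₄/rate_Cl₂ = √(M_Cl₂/M_CH₄) = √(70.90/16.04) = √4.420 = 2.102.
So the volume for CH₄ is 406 × 2.102 = 854 mL.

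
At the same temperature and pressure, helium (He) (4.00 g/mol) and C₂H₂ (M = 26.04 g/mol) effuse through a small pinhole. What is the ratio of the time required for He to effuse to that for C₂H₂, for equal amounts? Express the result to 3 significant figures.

Using Graham's law: t_He/t_C₂H₂ = √(M_He/M_C₂H₂) = √(4.00/26.04) = √0.1536 = 0.392.

0.392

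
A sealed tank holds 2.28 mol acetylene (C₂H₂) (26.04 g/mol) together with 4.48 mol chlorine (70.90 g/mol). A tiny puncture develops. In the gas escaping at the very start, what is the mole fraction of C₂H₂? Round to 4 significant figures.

Rate_i ∝ x_i/√M_i (Graham's law weighted by mole fraction), so the effusate composition follows n_i/√M_i.
So x_C₂H₂ in the escaping gas = (n_C₂H₂/√M_C₂H₂) / Σ(n_i/√M_i)
= (2.28/√26.04) / (2.28/√26.04 + 4.48/√70.90) = 0.4468/(0.4468 + 0.5321) = 0.4565.

0.4565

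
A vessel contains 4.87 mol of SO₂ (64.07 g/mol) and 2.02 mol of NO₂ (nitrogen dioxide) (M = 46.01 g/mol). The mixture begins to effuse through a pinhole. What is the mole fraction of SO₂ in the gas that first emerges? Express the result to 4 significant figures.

Rate_i ∝ x_i/√M_i (Graham's law weighted by mole fraction), so the effusate composition follows n_i/√M_i.
Mole fraction of SO₂ in the effusate = (n_SO₂/√M_SO₂) / (n_SO₂/√M_SO₂ + n_NO₂/√M_NO₂)
= (4.87/√64.07) / (4.87/√64.07 + 2.02/√46.01) = 0.6084/(0.6084 + 0.2978) = 0.6714.

0.6714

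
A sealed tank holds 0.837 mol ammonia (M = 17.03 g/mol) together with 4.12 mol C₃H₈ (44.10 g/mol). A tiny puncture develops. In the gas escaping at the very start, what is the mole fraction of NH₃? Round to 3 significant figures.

0.246

Rate_i ∝ x_i/√M_i (Graham's law weighted by mole fraction), so the effusate composition follows n_i/√M_i.
Mole fraction of NH₃ in the effusate = (n_NH₃/√M_NH₃) / (n_NH₃/√M_NH₃ + n_C₃H₈/√M_C₃H₈)
= (0.837/√17.03) / (0.837/√17.03 + 4.12/√44.10) = 0.2028/(0.2028 + 0.6204) = 0.246.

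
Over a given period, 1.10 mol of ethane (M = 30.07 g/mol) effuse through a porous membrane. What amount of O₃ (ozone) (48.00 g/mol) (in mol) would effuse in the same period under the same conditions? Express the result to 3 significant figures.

From Graham's law, rate_O₃/rate_C₂H₆ = √(M_C₂H₆/M_O₃) = √(30.07/48.00) = √0.6265 = 0.7915.
So the amount for O₃ is 1.10 × 0.7915 = 0.871 mol.

0.871 mol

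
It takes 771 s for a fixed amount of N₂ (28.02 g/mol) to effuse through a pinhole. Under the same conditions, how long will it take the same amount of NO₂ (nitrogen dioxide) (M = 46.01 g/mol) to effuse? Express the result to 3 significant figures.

Using Graham's law: t_NO₂/t_N₂ = √(M_NO₂/M_N₂) = √(46.01/28.02) = √1.642 = 1.281.
So the time for NO₂ is 771 × 1.281 = 988 s.

988 s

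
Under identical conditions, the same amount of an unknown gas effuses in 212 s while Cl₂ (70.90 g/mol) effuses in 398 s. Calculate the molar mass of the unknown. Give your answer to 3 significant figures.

20.1 g/mol

Since effusion rate ∝ 1/√M, t_X/t_Cl₂ = √(M_X/M_Cl₂).
212/398 = 0.5327 = √(M_X/70.90)
M_X = 70.90 × 0.5327² = 70.90 × 0.2837 = 20.1 g/mol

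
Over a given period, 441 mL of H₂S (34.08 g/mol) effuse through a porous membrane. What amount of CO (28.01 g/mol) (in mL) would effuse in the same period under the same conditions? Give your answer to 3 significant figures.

By Graham's law, rate_CO/rate_H₂S = √(M_H₂S/M_CO) = √(34.08/28.01) = √1.217 = 1.103.
So the volume for CO is 441 × 1.103 = 486 mL.

486 mL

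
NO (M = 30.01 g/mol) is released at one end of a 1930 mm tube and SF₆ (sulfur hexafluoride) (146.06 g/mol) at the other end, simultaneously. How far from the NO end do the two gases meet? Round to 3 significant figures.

Graham's law gives d_NO/d_SF₆ = rate_NO/rate_SF₆ = √(M_SF₆/M_NO) = √(146.06/30.01) = 2.206.
With d_NO + d_SF₆ = 1930 mm, d_SF₆ = 1930/(1 + 2.206) = 602.0 mm.
d_NO = 1930 − 602.0 = 1330 mm.

1330 mm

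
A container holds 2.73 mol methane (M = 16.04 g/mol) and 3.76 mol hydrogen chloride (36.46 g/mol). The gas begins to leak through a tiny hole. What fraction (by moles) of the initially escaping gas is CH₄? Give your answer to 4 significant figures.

0.5226

Effusion rate of each component ∝ n_i/√M_i (partial pressure × 1/√M).
x_CH₄(eff) = (n_CH₄/√M_CH₄) / (n_CH₄/√M_CH₄ + n_HCl/√M_HCl)
= (2.73/√16.04) / (2.73/√16.04 + 3.76/√36.46) = 0.6816/(0.6816 + 0.6227) = 0.5226.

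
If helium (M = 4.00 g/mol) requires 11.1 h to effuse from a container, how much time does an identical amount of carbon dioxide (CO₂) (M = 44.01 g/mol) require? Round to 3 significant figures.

36.8 h

By Graham's law, t_CO₂/t_He = √(M_CO₂/M_He) = √(44.01/4.00) = √11.00 = 3.317.
So the time for CO₂ is 11.1 × 3.317 = 36.8 h.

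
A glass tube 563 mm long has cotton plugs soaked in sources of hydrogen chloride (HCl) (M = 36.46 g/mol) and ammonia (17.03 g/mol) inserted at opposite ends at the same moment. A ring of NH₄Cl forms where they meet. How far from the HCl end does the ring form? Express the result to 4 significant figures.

Distances travelled in equal time are proportional to diffusion rates, so d_HCl/d_NH₃ = √(M_NH₃/M_HCl) = √(17.03/36.46) = 0.6834.
With d_HCl + d_NH₃ = 563 mm, d_NH₃ = 563/(1 + 0.6834) = 334.4 mm.
d_HCl = 563 − 334.4 = 228.6 mm.

228.6 mm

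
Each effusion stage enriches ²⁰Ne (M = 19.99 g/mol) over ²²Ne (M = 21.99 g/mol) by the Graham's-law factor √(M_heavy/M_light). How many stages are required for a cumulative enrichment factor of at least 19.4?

Single-stage factor α = √(21.99/19.99), so ln α = ½ ln(1.10005) = 0.04768.
Need α^N ≥ 19.4 ⇒ N ≥ ln(19.4) / ln α = 2.965 / 0.04768 = 62.19.
So at least 63 stages are needed.

63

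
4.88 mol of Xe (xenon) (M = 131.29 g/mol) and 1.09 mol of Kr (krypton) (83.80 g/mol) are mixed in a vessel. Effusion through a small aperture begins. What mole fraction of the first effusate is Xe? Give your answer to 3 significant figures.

0.782

The effusion rate of species i is ∝ p_i/√M_i ∝ n_i/√M_i.
Mole fraction of Xe in the effusate = (n_Xe/√M_Xe) / (n_Xe/√M_Xe + n_Kr/√M_Kr)
= (4.88/√131.29) / (4.88/√131.29 + 1.09/√83.80) = 0.4259/(0.4259 + 0.1191) = 0.782.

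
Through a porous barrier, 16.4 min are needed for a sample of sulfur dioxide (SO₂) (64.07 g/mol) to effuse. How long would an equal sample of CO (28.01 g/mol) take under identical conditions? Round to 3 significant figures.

10.8 min

Using Graham's law: t_CO/t_SO₂ = √(M_CO/M_SO₂) = √(28.01/64.07) = √0.4372 = 0.6612.
So the time for CO is 16.4 × 0.6612 = 10.8 min.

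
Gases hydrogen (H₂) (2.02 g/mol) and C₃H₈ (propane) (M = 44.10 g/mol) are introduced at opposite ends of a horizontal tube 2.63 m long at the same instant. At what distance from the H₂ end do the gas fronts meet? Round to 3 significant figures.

2.17 m

The fronts meet when d_H₂ + d_C₃H₈ = L with d_H₂/d_C₃H₈ = √(M_C₃H₈/M_H₂) (Graham's law). Here √(M_C₃H₈/M_H₂) = √(44.10/2.02) = 4.672.
With d_H₂ + d_C₃H₈ = 2.63 m, d_C₃H₈ = 2.63/(1 + 4.672) = 0.4636 m.
d_H₂ = 2.63 − 0.4636 = 2.17 m.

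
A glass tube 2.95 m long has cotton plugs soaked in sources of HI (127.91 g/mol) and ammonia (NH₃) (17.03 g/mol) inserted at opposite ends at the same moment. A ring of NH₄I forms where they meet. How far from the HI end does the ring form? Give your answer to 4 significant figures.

0.7886 m

The fronts meet when d_HI + d_NH₃ = L with d_HI/d_NH₃ = √(M_NH₃/M_HI) (Graham's law). Here √(M_NH₃/M_HI) = √(17.03/127.91) = 0.3649.
With d_HI + d_NH₃ = 2.95 m, d_NH₃ = 2.95/(1 + 0.3649) = 2.161 m.
d_HI = 2.95 − 2.161 = 0.7886 m.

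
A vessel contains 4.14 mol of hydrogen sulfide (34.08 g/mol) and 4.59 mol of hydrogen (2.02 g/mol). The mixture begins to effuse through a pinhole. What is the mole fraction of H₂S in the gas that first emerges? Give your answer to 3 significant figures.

0.180

Effusion rate of each component ∝ n_i/√M_i (partial pressure × 1/√M).
Mole fraction of H₂S in the effusate = (n_H₂S/√M_H₂S) / (n_H₂S/√M_H₂S + n_H₂/√M_H₂)
= (4.14/√34.08) / (4.14/√34.08 + 4.59/√2.02) = 0.7092/(0.7092 + 3.230) = 0.180.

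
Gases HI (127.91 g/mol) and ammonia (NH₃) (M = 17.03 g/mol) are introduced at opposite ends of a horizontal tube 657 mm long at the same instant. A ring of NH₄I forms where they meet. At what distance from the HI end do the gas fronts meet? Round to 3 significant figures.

176 mm

The fronts meet when d_HI + d_NH₃ = L with d_HI/d_NH₃ = √(M_NH₃/M_HI) (Graham's law). Here √(M_NH₃/M_HI) = √(17.03/127.91) = 0.3649.
With d_HI + d_NH₃ = 657 mm, d_NH₃ = 657/(1 + 0.3649) = 481.4 mm.
d_HI = 657 − 481.4 = 176 mm.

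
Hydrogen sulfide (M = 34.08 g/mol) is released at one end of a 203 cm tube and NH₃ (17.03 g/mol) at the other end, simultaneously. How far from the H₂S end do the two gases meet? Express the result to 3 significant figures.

In equal time, each gas travels a distance ∝ its rate ∝ 1/√M, so d_H₂S/d_NH₃ = √(M_NH₃/M_H₂S) = √(17.03/34.08) = 0.7069.
With d_H₂S + d_NH₃ = 203 cm, d_NH₃ = 203/(1 + 0.7069) = 118.9 cm.
d_H₂S = 203 − 118.9 = 84.1 cm.

84.1 cm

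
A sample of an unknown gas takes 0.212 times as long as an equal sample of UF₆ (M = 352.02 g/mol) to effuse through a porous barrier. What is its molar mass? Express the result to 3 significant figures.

15.8 g/mol

From Graham's law, t_X/t_UF₆ = √(M_X/M_UF₆).
0.212 = √(M_X/352.02)
M_X = 352.02 × 0.212² = 352.02 × 0.04494 = 15.8 g/mol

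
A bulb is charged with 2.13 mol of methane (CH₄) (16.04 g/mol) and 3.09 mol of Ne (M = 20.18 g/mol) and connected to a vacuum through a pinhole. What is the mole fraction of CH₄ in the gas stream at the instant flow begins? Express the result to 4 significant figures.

0.4360

Each component's effusion rate ∝ (its partial pressure)·(1/√M) ∝ n_i/√M_i.
So x_CH₄ in the escaping gas = (n_CH₄/√M_CH₄) / Σ(n_i/√M_i)
= (2.13/√16.04) / (2.13/√16.04 + 3.09/√20.18) = 0.5318/(0.5318 + 0.6879) = 0.4360.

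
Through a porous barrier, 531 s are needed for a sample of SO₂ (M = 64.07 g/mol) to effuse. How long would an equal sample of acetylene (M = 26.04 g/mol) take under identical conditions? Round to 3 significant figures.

Using Graham's law: t_C₂H₂/t_SO₂ = √(M_C₂H₂/M_SO₂) = √(26.04/64.07) = √0.4064 = 0.6375.
So the time for C₂H₂ is 531 × 0.6375 = 339 s.

339 s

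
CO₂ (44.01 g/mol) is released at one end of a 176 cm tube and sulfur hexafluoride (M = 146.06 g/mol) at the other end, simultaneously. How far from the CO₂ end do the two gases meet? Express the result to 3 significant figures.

The fronts meet when d_CO₂ + d_SF₆ = L with d_CO₂/d_SF₆ = √(M_SF₆/M_CO₂) (Graham's law). Here √(M_SF₆/M_CO₂) = √(146.06/44.01) = 1.822.
With d_CO₂ + d_SF₆ = 176 cm, d_SF₆ = 176/(1 + 1.822) = 62.37 cm.
d_CO₂ = 176 − 62.37 = 114 cm.

114 cm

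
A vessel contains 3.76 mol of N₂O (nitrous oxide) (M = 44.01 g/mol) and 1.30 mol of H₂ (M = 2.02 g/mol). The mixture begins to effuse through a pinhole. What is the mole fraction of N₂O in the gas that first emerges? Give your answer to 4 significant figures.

Each component's effusion rate ∝ (its partial pressure)·(1/√M) ∝ n_i/√M_i.
Mole fraction of N₂O in the effusate = (n_N₂O/√M_N₂O) / (n_N₂O/√M_N₂O + n_H₂/√M_H₂)
= (3.76/√44.01) / (3.76/√44.01 + 1.30/√2.02) = 0.5668/(0.5668 + 0.9147) = 0.3826.

0.3826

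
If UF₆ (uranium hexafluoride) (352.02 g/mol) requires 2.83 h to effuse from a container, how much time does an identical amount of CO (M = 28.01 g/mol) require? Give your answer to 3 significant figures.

Using Graham's law: t_CO/t_UF₆ = √(M_CO/M_UF₆) = √(28.01/352.02) = √0.07957 = 0.2821.
So the time for CO is 2.83 × 0.2821 = 0.798 h.

0.798 h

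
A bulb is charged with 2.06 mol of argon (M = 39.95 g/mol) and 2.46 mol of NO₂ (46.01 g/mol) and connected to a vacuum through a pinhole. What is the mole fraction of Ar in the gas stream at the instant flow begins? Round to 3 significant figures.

The effusion rate of species i is ∝ p_i/√M_i ∝ n_i/√M_i.
So x_Ar in the escaping gas = (n_Ar/√M_Ar) / Σ(n_i/√M_i)
= (2.06/√39.95) / (2.06/√39.95 + 2.46/√46.01) = 0.3259/(0.3259 + 0.3627) = 0.473.

0.473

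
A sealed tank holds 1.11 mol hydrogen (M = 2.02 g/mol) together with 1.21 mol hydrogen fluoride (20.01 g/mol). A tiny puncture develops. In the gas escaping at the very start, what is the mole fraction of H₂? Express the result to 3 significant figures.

Rate_i ∝ x_i/√M_i (Graham's law weighted by mole fraction), so the effusate composition follows n_i/√M_i.
Mole fraction of H₂ in the effusate = (n_H₂/√M_H₂) / (n_H₂/√M_H₂ + n_HF/√M_HF)
= (1.11/√2.02) / (1.11/√2.02 + 1.21/√20.01) = 0.7810/(0.7810 + 0.2705) = 0.743.

0.743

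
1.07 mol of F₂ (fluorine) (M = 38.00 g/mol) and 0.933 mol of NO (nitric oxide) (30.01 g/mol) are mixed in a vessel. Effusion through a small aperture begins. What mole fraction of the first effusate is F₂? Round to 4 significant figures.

0.5047

The effusion rate of species i is ∝ p_i/√M_i ∝ n_i/√M_i.
x_F₂(eff) = (n_F₂/√M_F₂) / (n_F₂/√M_F₂ + n_NO/√M_NO)
= (1.07/√38.00) / (1.07/√38.00 + 0.933/√30.01) = 0.1736/(0.1736 + 0.1703) = 0.5047.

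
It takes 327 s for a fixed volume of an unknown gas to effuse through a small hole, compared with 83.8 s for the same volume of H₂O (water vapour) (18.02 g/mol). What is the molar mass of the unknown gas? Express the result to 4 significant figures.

Graham's law gives t_X/t_H₂O = √(M_X/M_H₂O).
327/83.8 = 3.902 = √(M_X/18.02)
M_X = 18.02 × 3.902² = 18.02 × 15.23 = 274.4 g/mol

274.4 g/mol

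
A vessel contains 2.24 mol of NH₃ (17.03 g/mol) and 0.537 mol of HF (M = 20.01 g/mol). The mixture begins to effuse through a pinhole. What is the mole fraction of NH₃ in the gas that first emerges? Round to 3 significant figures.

The effusion rate of species i is ∝ p_i/√M_i ∝ n_i/√M_i.
x_NH₃(eff) = (n_NH₃/√M_NH₃) / (n_NH₃/√M_NH₃ + n_HF/√M_HF)
= (2.24/√17.03) / (2.24/√17.03 + 0.537/√20.01) = 0.5428/(0.5428 + 0.1200) = 0.819.

0.819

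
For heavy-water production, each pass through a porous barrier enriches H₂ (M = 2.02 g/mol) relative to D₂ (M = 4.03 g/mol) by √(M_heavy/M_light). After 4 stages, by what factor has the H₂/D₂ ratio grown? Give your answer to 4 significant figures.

The single-stage factor is √(M_heavy/M_light), so 4 stages give [√(4.03/2.02)]^4 = (4.03/2.02)^(4/2).
= 1.99505^2 = 3.980.

3.980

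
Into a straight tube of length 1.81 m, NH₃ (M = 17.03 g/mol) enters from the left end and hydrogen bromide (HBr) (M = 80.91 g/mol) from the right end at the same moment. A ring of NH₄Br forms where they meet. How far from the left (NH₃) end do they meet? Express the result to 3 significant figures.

The fronts meet when d_NH₃ + d_HBr = L with d_NH₃/d_HBr = √(M_HBr/M_NH₃) (Graham's law). Here √(M_HBr/M_NH₃) = √(80.91/17.03) = 2.180.
With d_NH₃ + d_HBr = 1.81 m, d_HBr = 1.81/(1 + 2.180) = 0.5692 m.
d_NH₃ = 1.81 − 0.5692 = 1.24 m.

1.24 m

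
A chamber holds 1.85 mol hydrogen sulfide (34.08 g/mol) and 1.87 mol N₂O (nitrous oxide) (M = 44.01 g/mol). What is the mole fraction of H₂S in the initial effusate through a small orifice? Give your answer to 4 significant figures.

0.5292

Rate_i ∝ x_i/√M_i (Graham's law weighted by mole fraction), so the effusate composition follows n_i/√M_i.
x_H₂S(eff) = (n_H₂S/√M_H₂S) / (n_H₂S/√M_H₂S + n_N₂O/√M_N₂O)
= (1.85/√34.08) / (1.85/√34.08 + 1.87/√44.01) = 0.3169/(0.3169 + 0.2819) = 0.5292.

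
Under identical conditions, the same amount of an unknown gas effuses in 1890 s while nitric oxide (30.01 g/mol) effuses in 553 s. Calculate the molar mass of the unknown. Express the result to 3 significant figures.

351 g/mol

By Graham's law, t_X/t_NO = √(M_X/M_NO).
1890/553 = 3.418 = √(M_X/30.01)
M_X = 30.01 × 3.418² = 30.01 × 11.68 = 351 g/mol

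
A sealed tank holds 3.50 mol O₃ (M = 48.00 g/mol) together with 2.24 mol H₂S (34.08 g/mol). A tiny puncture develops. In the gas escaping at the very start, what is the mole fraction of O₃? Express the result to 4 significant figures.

0.5683

Rate_i ∝ x_i/√M_i (Graham's law weighted by mole fraction), so the effusate composition follows n_i/√M_i.
x_O₃(eff) = (n_O₃/√M_O₃) / (n_O₃/√M_O₃ + n_H₂S/√M_H₂S)
= (3.50/√48.00) / (3.50/√48.00 + 2.24/√34.08) = 0.5052/(0.5052 + 0.3837) = 0.5683.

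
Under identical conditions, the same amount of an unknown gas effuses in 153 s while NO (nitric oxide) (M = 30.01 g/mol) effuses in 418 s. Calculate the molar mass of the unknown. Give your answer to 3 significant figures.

4.02 g/mol

By Graham's law, t_X/t_NO = √(M_X/M_NO).
153/418 = 0.3660 = √(M_X/30.01)
M_X = 30.01 × 0.3660² = 30.01 × 0.1340 = 4.02 g/mol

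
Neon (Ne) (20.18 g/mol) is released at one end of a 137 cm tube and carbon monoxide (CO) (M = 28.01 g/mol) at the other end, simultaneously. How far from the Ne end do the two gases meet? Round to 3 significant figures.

Distances travelled in equal time are proportional to diffusion rates, so d_Ne/d_CO = √(M_CO/M_Ne) = √(28.01/20.18) = 1.178.
With d_Ne + d_CO = 137 cm, d_CO = 137/(1 + 1.178) = 62.90 cm.
d_Ne = 137 − 62.90 = 74.1 cm.

74.1 cm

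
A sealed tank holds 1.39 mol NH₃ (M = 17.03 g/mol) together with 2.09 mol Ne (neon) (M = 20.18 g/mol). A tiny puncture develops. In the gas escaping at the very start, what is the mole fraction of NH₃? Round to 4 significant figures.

Effusion rate of each component ∝ n_i/√M_i (partial pressure × 1/√M).
x_NH₃(eff) = (n_NH₃/√M_NH₃) / (n_NH₃/√M_NH₃ + n_Ne/√M_Ne)
= (1.39/√17.03) / (1.39/√17.03 + 2.09/√20.18) = 0.3368/(0.3368 + 0.4652) = 0.4199.

0.4199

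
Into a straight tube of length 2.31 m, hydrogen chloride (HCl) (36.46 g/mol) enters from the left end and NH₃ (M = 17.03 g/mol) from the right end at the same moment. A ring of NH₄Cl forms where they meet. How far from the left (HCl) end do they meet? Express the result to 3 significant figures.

Distances travelled in equal time are proportional to diffusion rates, so d_HCl/d_NH₃ = √(M_NH₃/M_HCl) = √(17.03/36.46) = 0.6834.
With d_HCl + d_NH₃ = 2.31 m, d_NH₃ = 2.31/(1 + 0.6834) = 1.372 m.
d_HCl = 2.31 − 1.372 = 0.938 m.

0.938 m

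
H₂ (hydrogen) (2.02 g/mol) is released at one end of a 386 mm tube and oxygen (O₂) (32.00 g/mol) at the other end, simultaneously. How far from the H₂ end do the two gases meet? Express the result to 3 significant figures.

The fronts meet when d_H₂ + d_O₂ = L with d_H₂/d_O₂ = √(M_O₂/M_H₂) (Graham's law). Here √(M_O₂/M_H₂) = √(32.00/2.02) = 3.980.
With d_H₂ + d_O₂ = 386 mm, d_O₂ = 386/(1 + 3.980) = 77.51 mm.
d_H₂ = 386 − 77.51 = 308 mm.

308 mm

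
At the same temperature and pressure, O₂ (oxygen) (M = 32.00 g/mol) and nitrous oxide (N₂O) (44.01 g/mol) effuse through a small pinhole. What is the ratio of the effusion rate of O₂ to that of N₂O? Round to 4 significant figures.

Graham's law gives rate_O₂/rate_N₂O = √(M_N₂O/M_O₂) = √(44.01/32.00) = √1.375 = 1.173.

1.173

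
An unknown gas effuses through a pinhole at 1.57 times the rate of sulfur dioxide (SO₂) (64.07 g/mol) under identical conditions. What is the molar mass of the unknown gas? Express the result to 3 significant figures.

By Graham's law, rate_X/rate_SO₂ = √(M_SO₂/M_X).
1.57 = √(64.07/M_X)
M_X = 64.07 / 1.57² = 64.07 / 2.465 = 26.0 g/mol

26.0 g/mol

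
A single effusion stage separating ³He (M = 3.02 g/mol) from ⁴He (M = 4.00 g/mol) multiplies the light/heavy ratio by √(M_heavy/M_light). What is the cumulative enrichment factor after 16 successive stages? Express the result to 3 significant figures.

9.47

The single-stage factor is √(M_heavy/M_light), so 16 stages give [√(4.00/3.02)]^16 = (4.00/3.02)^(16/2).
= 1.32450^8 = 9.47.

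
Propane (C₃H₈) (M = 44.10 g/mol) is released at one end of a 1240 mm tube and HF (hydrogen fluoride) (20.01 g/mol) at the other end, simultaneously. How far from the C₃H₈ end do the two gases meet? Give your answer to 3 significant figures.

499 mm

Graham's law gives d_C₃H₈/d_HF = rate_C₃H₈/rate_HF = √(M_HF/M_C₃H₈) = √(20.01/44.10) = 0.6736.
With d_C₃H₈ + d_HF = 1240 mm, d_HF = 1240/(1 + 0.6736) = 740.9 mm.
d_C₃H₈ = 1240 − 740.9 = 499 mm.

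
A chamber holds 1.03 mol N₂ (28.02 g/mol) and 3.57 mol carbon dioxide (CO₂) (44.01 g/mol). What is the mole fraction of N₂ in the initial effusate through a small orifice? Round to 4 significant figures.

0.2656

Rate_i ∝ x_i/√M_i (Graham's law weighted by mole fraction), so the effusate composition follows n_i/√M_i.
x_N₂(eff) = (n_N₂/√M_N₂) / (n_N₂/√M_N₂ + n_CO₂/√M_CO₂)
= (1.03/√28.02) / (1.03/√28.02 + 3.57/√44.01) = 0.1946/(0.1946 + 0.5381) = 0.2656.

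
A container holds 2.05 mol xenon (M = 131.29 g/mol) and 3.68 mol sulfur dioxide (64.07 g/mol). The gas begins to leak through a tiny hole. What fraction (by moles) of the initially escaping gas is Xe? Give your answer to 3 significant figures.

Effusion rate of each component ∝ n_i/√M_i (partial pressure × 1/√M).
x_Xe(eff) = (n_Xe/√M_Xe) / (n_Xe/√M_Xe + n_SO₂/√M_SO₂)
= (2.05/√131.29) / (2.05/√131.29 + 3.68/√64.07) = 0.1789/(0.1789 + 0.4597) = 0.280.

0.280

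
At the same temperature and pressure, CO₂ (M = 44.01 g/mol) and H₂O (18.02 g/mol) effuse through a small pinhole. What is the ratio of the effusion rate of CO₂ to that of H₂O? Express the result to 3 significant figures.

0.640

Since effusion rate ∝ 1/√M, rate_CO₂/rate_H₂O = √(M_H₂O/M_CO₂) = √(18.02/44.01) = √0.4095 = 0.640.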